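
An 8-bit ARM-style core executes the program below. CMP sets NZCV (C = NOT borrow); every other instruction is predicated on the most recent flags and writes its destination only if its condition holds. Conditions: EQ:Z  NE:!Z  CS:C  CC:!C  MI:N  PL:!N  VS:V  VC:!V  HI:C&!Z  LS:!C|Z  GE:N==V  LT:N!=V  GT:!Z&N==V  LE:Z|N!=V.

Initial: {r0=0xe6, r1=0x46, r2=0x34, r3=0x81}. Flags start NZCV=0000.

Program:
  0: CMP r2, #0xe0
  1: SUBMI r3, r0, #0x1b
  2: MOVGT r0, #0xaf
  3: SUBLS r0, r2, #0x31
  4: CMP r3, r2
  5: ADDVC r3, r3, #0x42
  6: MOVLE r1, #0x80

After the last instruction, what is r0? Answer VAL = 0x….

[0] flags=0000 → (cmp)
[1] flags=0000 MI?F → skip
[2] flags=0000 GT?T → r0=0xaf
[3] flags=0000 LS?T → r0=0x03
[4] flags=0011 → (cmp)
[5] flags=0011 VC?F → skip
[6] flags=0011 LE?T → r1=0x80

VAL = 0x03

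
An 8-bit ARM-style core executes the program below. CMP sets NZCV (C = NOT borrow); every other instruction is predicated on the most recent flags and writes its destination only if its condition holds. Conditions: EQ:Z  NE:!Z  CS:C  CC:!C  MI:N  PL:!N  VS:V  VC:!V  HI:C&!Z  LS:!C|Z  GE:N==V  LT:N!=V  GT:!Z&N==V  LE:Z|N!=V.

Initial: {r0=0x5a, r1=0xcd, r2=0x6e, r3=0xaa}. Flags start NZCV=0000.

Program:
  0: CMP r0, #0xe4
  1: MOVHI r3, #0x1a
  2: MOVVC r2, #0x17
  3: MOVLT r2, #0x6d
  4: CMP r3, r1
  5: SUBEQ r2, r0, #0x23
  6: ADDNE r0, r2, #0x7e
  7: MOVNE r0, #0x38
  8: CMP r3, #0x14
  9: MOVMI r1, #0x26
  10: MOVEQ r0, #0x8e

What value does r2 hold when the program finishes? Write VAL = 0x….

VAL = 0x17

0: ✓ CMP  NZCV=0000
1: · MOVHI
2: ✓ MOVVC  r2←0x17
3: · MOVLT
4: ✓ CMP  NZCV=1000
5: · SUBEQ
6: ✓ ADDNE  r0←0x95
7: ✓ MOVNE  r0←0x38
8: ✓ CMP  NZCV=1010
9: ✓ MOVMI  r1←0x26
10: · MOVEQ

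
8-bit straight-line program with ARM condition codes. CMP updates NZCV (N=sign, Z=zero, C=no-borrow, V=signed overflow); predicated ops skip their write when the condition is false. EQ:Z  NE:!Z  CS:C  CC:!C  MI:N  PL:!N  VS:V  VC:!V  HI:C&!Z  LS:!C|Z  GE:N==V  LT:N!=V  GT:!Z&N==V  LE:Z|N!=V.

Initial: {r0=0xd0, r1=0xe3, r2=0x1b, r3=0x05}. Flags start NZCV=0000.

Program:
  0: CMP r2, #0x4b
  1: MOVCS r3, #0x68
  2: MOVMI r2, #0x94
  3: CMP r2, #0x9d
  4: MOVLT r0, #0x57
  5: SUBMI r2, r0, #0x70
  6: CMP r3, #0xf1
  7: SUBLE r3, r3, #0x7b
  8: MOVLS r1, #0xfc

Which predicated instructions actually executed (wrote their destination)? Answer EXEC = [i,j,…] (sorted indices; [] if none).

0: ✓ CMP  NZCV=1000
1: · MOVCS
2: ✓ MOVMI  r2←0x94
3: ✓ CMP  NZCV=1000
4: ✓ MOVLT  r0←0x57
5: ✓ SUBMI  r2←0xe7
6: ✓ CMP  NZCV=0000
7: · SUBLE
8: ✓ MOVLS  r1←0xfc

EXEC = [2,4,5,8]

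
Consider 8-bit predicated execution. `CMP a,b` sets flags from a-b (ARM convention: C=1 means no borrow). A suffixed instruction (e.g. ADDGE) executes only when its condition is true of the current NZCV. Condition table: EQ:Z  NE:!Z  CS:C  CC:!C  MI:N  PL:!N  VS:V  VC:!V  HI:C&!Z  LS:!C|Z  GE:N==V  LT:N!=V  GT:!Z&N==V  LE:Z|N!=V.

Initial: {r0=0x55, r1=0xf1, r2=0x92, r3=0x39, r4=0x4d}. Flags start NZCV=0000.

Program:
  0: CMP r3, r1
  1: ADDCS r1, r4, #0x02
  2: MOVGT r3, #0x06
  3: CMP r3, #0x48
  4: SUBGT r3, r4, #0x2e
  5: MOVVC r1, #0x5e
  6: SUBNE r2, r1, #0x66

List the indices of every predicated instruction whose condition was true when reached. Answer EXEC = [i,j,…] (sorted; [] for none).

EXEC = [2,5,6]

0: ✓ CMP  NZCV=0000
1: · ADDCS
2: ✓ MOVGT  r3←0x06
3: ✓ CMP  NZCV=1000
4: · SUBGT
5: ✓ MOVVC  r1←0x5e
6: ✓ SUBNE  r2←0xf8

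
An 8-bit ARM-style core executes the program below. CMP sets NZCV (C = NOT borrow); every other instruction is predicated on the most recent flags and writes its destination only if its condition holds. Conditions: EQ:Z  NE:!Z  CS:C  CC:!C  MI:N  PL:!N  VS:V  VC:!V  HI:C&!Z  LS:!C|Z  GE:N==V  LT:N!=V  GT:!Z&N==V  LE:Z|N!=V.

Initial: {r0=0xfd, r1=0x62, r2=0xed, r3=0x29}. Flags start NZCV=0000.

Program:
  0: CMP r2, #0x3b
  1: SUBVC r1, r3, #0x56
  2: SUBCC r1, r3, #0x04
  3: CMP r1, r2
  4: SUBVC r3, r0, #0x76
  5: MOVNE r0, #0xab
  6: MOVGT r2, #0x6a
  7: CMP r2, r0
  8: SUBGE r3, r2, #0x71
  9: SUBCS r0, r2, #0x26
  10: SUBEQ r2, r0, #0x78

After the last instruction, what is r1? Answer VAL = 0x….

0: ✓ CMP  NZCV=1010
1: ✓ SUBVC  r1←0xd3
2: · SUBCC
3: ✓ CMP  NZCV=1000
4: ✓ SUBVC  r3←0x87
5: ✓ MOVNE  r0←0xab
6: · MOVGT
7: ✓ CMP  NZCV=0010
8: ✓ SUBGE  r3←0x7c
9: ✓ SUBCS  r0←0xc7
10: · SUBEQ

VAL = 0xd3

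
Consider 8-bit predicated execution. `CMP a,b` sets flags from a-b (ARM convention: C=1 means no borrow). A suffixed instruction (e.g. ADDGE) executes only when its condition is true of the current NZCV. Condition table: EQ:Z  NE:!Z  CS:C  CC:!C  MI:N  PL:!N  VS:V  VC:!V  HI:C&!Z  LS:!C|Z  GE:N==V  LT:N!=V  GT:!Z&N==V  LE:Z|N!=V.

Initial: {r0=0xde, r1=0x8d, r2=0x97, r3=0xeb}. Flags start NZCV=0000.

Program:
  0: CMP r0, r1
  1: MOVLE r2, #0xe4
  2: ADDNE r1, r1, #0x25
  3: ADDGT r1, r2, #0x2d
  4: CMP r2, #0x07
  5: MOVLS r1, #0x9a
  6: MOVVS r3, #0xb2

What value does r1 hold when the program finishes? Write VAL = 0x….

VAL = 0xc4

[0] flags=0010 → (cmp)
[1] flags=0010 LE?F → skip
[2] flags=0010 NE?T → r1=0xb2
[3] flags=0010 GT?T → r1=0xc4
[4] flags=1010 → (cmp)
[5] flags=1010 LS?F → skip
[6] flags=1010 VS?F → skip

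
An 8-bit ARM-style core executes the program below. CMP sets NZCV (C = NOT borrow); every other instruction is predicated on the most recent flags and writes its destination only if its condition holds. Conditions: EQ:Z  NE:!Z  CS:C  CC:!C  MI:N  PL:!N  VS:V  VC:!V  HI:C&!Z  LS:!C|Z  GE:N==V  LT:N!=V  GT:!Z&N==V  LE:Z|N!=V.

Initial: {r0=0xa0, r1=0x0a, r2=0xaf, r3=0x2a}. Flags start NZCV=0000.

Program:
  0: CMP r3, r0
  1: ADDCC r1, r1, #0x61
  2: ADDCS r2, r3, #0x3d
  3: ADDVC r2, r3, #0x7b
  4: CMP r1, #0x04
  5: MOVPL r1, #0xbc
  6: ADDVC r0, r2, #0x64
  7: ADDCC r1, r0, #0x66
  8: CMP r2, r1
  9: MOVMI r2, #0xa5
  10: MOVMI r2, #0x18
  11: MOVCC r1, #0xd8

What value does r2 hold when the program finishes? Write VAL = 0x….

VAL = 0x18

[0] flags=1001 → (cmp)
[1] flags=1001 CC?T → r1=0x6b
[2] flags=1001 CS?F → skip
[3] flags=1001 VC?F → skip
[4] flags=0010 → (cmp)
[5] flags=0010 PL?T → r1=0xbc
[6] flags=0010 VC?T → r0=0x13
[7] flags=0010 CC?F → skip
[8] flags=1000 → (cmp)
[9] flags=1000 MI?T → r2=0xa5
[10] flags=1000 MI?T → r2=0x18
[11] flags=1000 CC?T → r1=0xd8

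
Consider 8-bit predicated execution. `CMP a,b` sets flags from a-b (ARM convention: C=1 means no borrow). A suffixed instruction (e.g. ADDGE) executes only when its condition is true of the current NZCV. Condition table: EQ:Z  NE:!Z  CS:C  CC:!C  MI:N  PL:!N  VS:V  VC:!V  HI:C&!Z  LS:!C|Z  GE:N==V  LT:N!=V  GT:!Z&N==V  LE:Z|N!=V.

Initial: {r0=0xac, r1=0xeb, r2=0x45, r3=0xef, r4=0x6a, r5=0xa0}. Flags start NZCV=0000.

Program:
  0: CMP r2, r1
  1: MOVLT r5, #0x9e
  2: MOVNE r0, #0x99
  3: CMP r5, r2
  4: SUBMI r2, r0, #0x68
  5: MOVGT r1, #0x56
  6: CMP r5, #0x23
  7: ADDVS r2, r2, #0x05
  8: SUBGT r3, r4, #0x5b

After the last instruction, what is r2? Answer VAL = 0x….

VAL = 0x4a

[0] flags=0000 → (cmp)
[1] flags=0000 LT?F → skip
[2] flags=0000 NE?T → r0=0x99
[3] flags=0011 → (cmp)
[4] flags=0011 MI?F → skip
[5] flags=0011 GT?F → skip
[6] flags=0011 → (cmp)
[7] flags=0011 VS?T → r2=0x4a
[8] flags=0011 GT?F → skip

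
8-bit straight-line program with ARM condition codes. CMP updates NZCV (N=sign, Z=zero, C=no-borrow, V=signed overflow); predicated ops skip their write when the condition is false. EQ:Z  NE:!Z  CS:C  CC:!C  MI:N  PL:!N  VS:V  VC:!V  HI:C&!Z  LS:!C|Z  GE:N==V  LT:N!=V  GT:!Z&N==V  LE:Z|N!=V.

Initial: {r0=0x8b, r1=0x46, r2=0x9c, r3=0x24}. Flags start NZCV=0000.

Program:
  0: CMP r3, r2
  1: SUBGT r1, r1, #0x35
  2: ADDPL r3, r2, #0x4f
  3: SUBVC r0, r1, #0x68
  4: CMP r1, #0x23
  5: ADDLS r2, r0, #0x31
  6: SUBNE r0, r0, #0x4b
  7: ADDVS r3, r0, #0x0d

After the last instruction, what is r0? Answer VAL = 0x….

VAL = 0x40

[0] flags=1001 → (cmp)
[1] flags=1001 GT?T → r1=0x11
[2] flags=1001 PL?F → skip
[3] flags=1001 VC?F → skip
[4] flags=1000 → (cmp)
[5] flags=1000 LS?T → r2=0xbc
[6] flags=1000 NE?T → r0=0x40
[7] flags=1000 VS?F → skip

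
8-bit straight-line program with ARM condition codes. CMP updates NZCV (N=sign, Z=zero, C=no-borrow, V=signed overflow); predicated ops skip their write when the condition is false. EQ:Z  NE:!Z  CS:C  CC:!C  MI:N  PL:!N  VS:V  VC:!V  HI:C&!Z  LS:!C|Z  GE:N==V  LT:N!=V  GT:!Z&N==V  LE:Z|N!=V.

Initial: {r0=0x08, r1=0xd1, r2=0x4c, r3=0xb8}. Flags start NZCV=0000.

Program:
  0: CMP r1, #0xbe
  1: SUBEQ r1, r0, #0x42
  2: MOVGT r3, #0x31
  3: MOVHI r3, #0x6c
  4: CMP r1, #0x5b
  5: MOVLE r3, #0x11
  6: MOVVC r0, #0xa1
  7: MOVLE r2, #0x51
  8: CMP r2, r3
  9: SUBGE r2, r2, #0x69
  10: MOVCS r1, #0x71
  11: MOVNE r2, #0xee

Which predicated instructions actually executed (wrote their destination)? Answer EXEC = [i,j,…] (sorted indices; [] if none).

0: ✓ CMP  NZCV=0010
1: · SUBEQ
2: ✓ MOVGT  r3←0x31
3: ✓ MOVHI  r3←0x6c
4: ✓ CMP  NZCV=0011
5: ✓ MOVLE  r3←0x11
6: · MOVVC
7: ✓ MOVLE  r2←0x51
8: ✓ CMP  NZCV=0010
9: ✓ SUBGE  r2←0xe8
10: ✓ MOVCS  r1←0x71
11: ✓ MOVNE  r2←0xee

EXEC = [2,3,5,7,9,10,11]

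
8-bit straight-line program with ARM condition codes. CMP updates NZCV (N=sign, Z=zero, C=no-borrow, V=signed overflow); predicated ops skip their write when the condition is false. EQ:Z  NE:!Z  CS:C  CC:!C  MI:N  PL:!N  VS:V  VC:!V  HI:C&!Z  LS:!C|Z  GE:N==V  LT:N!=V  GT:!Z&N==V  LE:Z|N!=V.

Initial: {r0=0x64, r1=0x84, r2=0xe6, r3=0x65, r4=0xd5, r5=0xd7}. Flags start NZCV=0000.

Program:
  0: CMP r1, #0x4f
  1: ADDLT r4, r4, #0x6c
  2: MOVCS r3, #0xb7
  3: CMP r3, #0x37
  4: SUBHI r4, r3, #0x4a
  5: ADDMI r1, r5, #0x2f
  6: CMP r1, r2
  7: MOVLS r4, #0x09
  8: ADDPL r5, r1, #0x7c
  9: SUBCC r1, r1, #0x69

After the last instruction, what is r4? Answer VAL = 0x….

0: ✓ CMP  NZCV=0011
1: ✓ ADDLT  r4←0x41
2: ✓ MOVCS  r3←0xb7
3: ✓ CMP  NZCV=1010
4: ✓ SUBHI  r4←0x6d
5: ✓ ADDMI  r1←0x06
6: ✓ CMP  NZCV=0000
7: ✓ MOVLS  r4←0x09
8: ✓ ADDPL  r5←0x82
9: ✓ SUBCC  r1←0x9d

VAL = 0x09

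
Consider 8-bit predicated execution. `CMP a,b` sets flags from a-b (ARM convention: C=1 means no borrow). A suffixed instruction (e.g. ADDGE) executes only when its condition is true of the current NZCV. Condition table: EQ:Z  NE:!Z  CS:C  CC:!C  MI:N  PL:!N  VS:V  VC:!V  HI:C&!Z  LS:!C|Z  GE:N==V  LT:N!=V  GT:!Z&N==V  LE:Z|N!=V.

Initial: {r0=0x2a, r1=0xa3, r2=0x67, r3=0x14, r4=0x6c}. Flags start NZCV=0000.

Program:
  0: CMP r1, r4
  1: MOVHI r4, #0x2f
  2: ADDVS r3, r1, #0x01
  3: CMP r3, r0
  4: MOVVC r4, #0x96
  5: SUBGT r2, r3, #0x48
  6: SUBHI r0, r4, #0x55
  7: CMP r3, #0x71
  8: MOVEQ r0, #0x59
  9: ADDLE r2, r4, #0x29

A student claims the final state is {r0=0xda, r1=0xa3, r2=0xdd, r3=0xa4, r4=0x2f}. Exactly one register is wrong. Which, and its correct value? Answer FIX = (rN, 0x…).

0: ✓ CMP  NZCV=0011
1: ✓ MOVHI  r4←0x2f
2: ✓ ADDVS  r3←0xa4
3: ✓ CMP  NZCV=0011
4: · MOVVC
5: · SUBGT
6: ✓ SUBHI  r0←0xda
7: ✓ CMP  NZCV=0011
8: · MOVEQ
9: ✓ ADDLE  r2←0x58

FIX = (r2, 0x58)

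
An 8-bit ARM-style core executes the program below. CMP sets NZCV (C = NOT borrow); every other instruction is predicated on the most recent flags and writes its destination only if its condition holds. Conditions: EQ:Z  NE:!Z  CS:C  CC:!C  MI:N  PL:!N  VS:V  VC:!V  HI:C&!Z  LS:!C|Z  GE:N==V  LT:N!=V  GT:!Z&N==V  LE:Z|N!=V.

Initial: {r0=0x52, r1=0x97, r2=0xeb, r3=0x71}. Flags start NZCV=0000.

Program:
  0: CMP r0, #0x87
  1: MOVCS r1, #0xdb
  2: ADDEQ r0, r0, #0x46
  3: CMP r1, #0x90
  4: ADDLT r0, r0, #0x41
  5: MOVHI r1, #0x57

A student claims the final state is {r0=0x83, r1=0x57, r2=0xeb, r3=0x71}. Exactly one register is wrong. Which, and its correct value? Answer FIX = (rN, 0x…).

0: ✓ CMP  NZCV=1001
1: · MOVCS
2: · ADDEQ
3: ✓ CMP  NZCV=0010
4: · ADDLT
5: ✓ MOVHI  r1←0x57

FIX = (r0, 0x52)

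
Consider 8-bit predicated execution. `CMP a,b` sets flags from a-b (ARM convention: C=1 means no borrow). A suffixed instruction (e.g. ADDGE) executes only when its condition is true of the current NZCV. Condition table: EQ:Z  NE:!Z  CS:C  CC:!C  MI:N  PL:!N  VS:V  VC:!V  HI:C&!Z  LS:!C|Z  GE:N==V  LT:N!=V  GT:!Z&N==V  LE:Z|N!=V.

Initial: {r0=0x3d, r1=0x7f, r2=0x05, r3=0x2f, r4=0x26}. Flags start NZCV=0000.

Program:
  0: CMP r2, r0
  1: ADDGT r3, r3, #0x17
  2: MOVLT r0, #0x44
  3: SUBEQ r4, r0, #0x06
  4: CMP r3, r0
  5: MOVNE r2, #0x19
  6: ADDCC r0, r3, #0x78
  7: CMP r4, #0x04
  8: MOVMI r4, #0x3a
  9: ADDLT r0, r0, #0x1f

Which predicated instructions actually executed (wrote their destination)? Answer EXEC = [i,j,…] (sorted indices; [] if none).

[0] flags=1000 → (cmp)
[1] flags=1000 GT?F → skip
[2] flags=1000 LT?T → r0=0x44
[3] flags=1000 EQ?F → skip
[4] flags=1000 → (cmp)
[5] flags=1000 NE?T → r2=0x19
[6] flags=1000 CC?T → r0=0xa7
[7] flags=0010 → (cmp)
[8] flags=0010 MI?F → skip
[9] flags=0010 LT?F → skip

EXEC = [2,5,6]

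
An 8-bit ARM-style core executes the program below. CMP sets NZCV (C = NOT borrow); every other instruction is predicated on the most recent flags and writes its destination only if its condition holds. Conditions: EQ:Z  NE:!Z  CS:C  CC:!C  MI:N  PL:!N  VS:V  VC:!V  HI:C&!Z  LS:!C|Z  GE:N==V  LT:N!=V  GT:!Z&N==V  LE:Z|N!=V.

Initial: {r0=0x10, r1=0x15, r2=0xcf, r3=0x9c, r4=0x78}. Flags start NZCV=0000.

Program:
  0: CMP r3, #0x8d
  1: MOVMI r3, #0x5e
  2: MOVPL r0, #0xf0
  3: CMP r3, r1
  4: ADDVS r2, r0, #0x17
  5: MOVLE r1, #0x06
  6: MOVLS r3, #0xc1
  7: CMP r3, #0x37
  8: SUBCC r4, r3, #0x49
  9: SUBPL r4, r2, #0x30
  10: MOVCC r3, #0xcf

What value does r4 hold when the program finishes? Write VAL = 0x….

[0] flags=0010 → (cmp)
[1] flags=0010 MI?F → skip
[2] flags=0010 PL?T → r0=0xf0
[3] flags=1010 → (cmp)
[4] flags=1010 VS?F → skip
[5] flags=1010 LE?T → r1=0x06
[6] flags=1010 LS?F → skip
[7] flags=0011 → (cmp)
[8] flags=0011 CC?F → skip
[9] flags=0011 PL?T → r4=0x9f
[10] flags=0011 CC?F → skip

VAL = 0x9f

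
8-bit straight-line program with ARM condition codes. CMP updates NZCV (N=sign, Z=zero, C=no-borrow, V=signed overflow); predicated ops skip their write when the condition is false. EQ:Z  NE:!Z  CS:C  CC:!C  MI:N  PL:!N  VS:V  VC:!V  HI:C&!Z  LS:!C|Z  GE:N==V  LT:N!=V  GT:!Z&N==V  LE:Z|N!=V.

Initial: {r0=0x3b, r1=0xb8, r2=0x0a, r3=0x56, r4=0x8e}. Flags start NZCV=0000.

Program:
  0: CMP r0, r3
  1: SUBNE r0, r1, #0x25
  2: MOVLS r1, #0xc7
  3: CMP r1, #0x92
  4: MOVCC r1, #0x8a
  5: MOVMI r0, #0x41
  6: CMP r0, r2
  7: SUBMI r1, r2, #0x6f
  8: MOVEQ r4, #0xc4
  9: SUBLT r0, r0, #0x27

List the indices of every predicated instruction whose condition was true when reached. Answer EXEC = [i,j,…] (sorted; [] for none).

EXEC = [1,2,7,9]

0: ✓ CMP  NZCV=1000
1: ✓ SUBNE  r0←0x93
2: ✓ MOVLS  r1←0xc7
3: ✓ CMP  NZCV=0010
4: · MOVCC
5: · MOVMI
6: ✓ CMP  NZCV=1010
7: ✓ SUBMI  r1←0x9b
8: · MOVEQ
9: ✓ SUBLT  r0←0x6c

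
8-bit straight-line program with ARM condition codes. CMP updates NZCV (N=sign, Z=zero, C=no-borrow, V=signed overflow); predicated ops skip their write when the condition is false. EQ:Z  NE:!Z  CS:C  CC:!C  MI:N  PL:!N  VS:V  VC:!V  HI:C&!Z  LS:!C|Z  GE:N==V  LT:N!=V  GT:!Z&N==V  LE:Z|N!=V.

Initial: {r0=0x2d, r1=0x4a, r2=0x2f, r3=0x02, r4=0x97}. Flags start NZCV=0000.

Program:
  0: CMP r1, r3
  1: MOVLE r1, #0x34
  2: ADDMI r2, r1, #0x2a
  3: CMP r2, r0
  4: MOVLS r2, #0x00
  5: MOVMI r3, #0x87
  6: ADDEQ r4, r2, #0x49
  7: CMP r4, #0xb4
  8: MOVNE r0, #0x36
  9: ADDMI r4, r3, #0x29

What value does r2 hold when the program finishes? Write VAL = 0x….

0: ✓ CMP  NZCV=0010
1: · MOVLE
2: · ADDMI
3: ✓ CMP  NZCV=0010
4: · MOVLS
5: · MOVMI
6: · ADDEQ
7: ✓ CMP  NZCV=1000
8: ✓ MOVNE  r0←0x36
9: ✓ ADDMI  r4←0x2b

VAL = 0x2f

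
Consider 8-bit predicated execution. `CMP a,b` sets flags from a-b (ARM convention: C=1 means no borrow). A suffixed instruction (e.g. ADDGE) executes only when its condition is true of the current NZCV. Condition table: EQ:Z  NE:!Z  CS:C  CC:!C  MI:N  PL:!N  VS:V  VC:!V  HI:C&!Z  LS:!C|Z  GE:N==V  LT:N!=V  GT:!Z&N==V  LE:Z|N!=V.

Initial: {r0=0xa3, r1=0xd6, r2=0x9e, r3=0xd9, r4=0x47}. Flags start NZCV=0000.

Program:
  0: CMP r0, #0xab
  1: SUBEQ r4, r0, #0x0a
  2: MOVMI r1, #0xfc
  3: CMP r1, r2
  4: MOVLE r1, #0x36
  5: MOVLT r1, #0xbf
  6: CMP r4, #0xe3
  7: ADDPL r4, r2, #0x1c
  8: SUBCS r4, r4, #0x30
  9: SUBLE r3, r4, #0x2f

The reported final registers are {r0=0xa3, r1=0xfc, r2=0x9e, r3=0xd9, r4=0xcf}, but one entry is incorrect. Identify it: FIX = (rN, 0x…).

0: ✓ CMP  NZCV=1000
1: · SUBEQ
2: ✓ MOVMI  r1←0xfc
3: ✓ CMP  NZCV=0010
4: · MOVLE
5: · MOVLT
6: ✓ CMP  NZCV=0000
7: ✓ ADDPL  r4←0xba
8: · SUBCS
9: · SUBLE

FIX = (r4, 0xba)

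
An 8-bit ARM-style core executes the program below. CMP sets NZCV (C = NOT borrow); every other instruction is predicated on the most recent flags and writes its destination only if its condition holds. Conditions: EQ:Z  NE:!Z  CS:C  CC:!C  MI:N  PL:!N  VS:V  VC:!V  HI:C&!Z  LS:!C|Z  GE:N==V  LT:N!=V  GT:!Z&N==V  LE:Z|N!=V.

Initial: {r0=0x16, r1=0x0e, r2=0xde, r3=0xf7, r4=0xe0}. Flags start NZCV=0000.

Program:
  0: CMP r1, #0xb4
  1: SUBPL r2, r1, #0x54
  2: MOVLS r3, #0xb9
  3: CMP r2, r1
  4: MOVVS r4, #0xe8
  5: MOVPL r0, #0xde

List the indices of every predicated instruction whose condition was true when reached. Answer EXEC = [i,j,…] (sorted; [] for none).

[0] flags=0000 → (cmp)
[1] flags=0000 PL?T → r2=0xba
[2] flags=0000 LS?T → r3=0xb9
[3] flags=1010 → (cmp)
[4] flags=1010 VS?F → skip
[5] flags=1010 PL?F → skip

EXEC = [1,2]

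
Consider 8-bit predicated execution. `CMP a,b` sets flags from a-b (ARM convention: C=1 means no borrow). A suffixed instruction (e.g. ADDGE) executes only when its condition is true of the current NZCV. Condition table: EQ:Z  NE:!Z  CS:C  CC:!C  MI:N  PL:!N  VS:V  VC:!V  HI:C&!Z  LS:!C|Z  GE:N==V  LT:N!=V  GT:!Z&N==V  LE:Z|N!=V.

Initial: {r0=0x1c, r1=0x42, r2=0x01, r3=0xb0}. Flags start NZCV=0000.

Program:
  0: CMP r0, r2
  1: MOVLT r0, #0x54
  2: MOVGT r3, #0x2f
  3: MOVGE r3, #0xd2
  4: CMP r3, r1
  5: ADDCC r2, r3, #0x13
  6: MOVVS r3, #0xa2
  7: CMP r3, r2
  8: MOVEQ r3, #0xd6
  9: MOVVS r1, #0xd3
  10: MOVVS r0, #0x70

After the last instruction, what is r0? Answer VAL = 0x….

0: ✓ CMP  NZCV=0010
1: · MOVLT
2: ✓ MOVGT  r3←0x2f
3: ✓ MOVGE  r3←0xd2
4: ✓ CMP  NZCV=1010
5: · ADDCC
6: · MOVVS
7: ✓ CMP  NZCV=1010
8: · MOVEQ
9: · MOVVS
10: · MOVVS

VAL = 0x1c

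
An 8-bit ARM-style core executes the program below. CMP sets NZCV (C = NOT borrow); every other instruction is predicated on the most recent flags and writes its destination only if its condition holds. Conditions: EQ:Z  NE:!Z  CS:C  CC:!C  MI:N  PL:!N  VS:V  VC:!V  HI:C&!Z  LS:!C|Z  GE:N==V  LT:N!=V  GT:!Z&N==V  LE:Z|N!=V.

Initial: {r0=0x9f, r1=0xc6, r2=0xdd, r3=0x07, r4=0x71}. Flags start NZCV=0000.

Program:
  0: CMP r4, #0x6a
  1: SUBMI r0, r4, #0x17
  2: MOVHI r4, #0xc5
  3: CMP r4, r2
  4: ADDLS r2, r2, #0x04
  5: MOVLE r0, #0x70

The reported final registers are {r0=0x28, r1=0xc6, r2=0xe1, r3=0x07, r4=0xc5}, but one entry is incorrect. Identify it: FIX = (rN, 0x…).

0: ✓ CMP  NZCV=0010
1: · SUBMI
2: ✓ MOVHI  r4←0xc5
3: ✓ CMP  NZCV=1000
4: ✓ ADDLS  r2←0xe1
5: ✓ MOVLE  r0←0x70

FIX = (r0, 0x70)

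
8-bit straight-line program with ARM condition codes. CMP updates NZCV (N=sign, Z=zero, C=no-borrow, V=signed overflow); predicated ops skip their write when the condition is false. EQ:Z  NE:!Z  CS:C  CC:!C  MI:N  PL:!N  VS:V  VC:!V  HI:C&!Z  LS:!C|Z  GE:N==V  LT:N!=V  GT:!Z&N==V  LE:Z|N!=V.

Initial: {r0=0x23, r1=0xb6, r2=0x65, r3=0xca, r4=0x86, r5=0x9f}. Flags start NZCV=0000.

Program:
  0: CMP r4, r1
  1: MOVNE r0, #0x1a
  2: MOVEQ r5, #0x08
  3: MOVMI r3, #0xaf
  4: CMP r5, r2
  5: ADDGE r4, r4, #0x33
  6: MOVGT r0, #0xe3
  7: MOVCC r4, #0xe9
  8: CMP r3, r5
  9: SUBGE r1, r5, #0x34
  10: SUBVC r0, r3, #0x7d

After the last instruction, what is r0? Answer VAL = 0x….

VAL = 0x32

0: ✓ CMP  NZCV=1000
1: ✓ MOVNE  r0←0x1a
2: · MOVEQ
3: ✓ MOVMI  r3←0xaf
4: ✓ CMP  NZCV=0011
5: · ADDGE
6: · MOVGT
7: · MOVCC
8: ✓ CMP  NZCV=0010
9: ✓ SUBGE  r1←0x6b
10: ✓ SUBVC  r0←0x32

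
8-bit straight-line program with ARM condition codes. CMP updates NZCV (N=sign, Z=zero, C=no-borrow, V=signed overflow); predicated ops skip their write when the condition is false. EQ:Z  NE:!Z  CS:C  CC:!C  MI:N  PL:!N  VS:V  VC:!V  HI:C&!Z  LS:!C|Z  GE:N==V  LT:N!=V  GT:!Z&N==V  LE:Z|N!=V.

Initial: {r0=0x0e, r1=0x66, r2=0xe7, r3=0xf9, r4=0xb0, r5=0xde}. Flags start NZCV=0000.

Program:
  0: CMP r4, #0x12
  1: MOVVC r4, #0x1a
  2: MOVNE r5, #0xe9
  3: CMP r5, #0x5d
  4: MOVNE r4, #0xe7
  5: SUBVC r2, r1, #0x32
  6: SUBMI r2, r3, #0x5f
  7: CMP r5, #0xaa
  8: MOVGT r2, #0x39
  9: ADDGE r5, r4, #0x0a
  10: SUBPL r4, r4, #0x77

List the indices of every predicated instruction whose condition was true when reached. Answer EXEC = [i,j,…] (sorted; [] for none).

EXEC = [1,2,4,5,6,8,9,10]

0: ✓ CMP  NZCV=1010
1: ✓ MOVVC  r4←0x1a
2: ✓ MOVNE  r5←0xe9
3: ✓ CMP  NZCV=1010
4: ✓ MOVNE  r4←0xe7
5: ✓ SUBVC  r2←0x34
6: ✓ SUBMI  r2←0x9a
7: ✓ CMP  NZCV=0010
8: ✓ MOVGT  r2←0x39
9: ✓ ADDGE  r5←0xf1
10: ✓ SUBPL  r4←0x70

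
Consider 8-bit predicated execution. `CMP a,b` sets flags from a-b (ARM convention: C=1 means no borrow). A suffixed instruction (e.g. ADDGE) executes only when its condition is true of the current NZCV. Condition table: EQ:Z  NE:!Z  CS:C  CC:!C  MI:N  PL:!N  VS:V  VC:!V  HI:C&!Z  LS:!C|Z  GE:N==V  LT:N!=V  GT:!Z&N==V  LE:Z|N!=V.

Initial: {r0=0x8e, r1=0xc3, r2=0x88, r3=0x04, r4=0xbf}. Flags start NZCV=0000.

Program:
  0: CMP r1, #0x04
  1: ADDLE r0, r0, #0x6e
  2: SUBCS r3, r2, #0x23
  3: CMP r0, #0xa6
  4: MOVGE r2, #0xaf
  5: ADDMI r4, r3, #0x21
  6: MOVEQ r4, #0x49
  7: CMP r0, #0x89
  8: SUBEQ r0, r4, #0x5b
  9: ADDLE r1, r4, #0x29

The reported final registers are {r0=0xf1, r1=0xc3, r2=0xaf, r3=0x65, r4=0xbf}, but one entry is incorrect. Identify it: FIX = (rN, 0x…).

FIX = (r0, 0xfc)

[0] flags=1010 → (cmp)
[1] flags=1010 LE?T → r0=0xfc
[2] flags=1010 CS?T → r3=0x65
[3] flags=0010 → (cmp)
[4] flags=0010 GE?T → r2=0xaf
[5] flags=0010 MI?F → skip
[6] flags=0010 EQ?F → skip
[7] flags=0010 → (cmp)
[8] flags=0010 EQ?F → skip
[9] flags=0010 LE?F → skip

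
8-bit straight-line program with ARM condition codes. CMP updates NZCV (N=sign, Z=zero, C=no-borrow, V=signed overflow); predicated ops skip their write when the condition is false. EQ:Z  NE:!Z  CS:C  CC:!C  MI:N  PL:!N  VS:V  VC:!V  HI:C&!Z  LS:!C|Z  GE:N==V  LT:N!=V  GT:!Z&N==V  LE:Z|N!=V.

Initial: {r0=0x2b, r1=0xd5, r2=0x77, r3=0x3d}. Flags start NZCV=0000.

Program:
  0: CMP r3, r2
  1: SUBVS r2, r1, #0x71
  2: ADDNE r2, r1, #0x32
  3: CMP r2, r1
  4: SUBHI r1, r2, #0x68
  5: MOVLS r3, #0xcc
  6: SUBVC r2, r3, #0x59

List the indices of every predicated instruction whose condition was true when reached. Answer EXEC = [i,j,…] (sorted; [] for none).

[0] flags=1000 → (cmp)
[1] flags=1000 VS?F → skip
[2] flags=1000 NE?T → r2=0x07
[3] flags=0000 → (cmp)
[4] flags=0000 HI?F → skip
[5] flags=0000 LS?T → r3=0xcc
[6] flags=0000 VC?T → r2=0x73

EXEC = [2,5,6]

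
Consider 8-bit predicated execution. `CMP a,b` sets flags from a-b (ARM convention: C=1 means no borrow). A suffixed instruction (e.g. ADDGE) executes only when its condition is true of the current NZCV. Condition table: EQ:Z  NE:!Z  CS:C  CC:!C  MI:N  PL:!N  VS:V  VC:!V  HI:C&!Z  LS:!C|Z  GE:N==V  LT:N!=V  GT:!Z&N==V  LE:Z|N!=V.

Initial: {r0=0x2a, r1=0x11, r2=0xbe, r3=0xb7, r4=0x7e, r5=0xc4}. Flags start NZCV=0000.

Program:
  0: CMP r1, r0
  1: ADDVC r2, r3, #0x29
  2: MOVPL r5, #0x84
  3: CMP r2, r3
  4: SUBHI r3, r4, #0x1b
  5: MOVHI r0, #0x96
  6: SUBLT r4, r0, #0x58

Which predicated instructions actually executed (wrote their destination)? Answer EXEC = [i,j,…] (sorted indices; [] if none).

[0] flags=1000 → (cmp)
[1] flags=1000 VC?T → r2=0xe0
[2] flags=1000 PL?F → skip
[3] flags=0010 → (cmp)
[4] flags=0010 HI?T → r3=0x63
[5] flags=0010 HI?T → r0=0x96
[6] flags=0010 LT?F → skip

EXEC = [1,4,5]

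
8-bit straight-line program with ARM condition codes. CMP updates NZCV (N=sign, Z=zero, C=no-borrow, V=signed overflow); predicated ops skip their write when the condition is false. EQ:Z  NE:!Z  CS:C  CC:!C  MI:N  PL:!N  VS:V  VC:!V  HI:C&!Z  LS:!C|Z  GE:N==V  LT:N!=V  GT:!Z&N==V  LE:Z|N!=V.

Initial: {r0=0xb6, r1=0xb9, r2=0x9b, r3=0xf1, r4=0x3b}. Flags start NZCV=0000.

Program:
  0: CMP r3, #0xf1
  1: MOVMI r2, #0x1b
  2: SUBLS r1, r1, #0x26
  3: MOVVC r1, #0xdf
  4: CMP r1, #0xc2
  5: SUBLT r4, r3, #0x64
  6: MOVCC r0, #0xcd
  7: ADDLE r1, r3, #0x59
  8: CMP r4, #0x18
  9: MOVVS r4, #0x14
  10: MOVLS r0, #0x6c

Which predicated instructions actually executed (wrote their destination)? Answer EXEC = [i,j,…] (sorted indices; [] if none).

[0] flags=0110 → (cmp)
[1] flags=0110 MI?F → skip
[2] flags=0110 LS?T → r1=0x93
[3] flags=0110 VC?T → r1=0xdf
[4] flags=0010 → (cmp)
[5] flags=0010 LT?F → skip
[6] flags=0010 CC?F → skip
[7] flags=0010 LE?F → skip
[8] flags=0010 → (cmp)
[9] flags=0010 VS?F → skip
[10] flags=0010 LS?F → skip

EXEC = [2,3]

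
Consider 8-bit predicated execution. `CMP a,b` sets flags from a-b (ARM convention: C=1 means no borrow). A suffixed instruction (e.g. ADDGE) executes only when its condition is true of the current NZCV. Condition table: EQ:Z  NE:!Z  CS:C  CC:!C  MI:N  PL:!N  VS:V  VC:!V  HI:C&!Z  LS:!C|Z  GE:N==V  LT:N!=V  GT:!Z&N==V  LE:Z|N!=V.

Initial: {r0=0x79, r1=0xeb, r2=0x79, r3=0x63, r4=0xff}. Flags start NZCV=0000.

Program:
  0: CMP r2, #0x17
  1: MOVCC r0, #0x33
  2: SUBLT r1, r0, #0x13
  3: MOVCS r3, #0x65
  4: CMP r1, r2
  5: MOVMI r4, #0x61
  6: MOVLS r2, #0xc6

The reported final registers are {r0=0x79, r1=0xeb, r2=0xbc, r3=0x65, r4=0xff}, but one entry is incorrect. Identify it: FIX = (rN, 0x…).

FIX = (r2, 0x79)

0: ✓ CMP  NZCV=0010
1: · MOVCC
2: · SUBLT
3: ✓ MOVCS  r3←0x65
4: ✓ CMP  NZCV=0011
5: · MOVMI
6: · MOVLS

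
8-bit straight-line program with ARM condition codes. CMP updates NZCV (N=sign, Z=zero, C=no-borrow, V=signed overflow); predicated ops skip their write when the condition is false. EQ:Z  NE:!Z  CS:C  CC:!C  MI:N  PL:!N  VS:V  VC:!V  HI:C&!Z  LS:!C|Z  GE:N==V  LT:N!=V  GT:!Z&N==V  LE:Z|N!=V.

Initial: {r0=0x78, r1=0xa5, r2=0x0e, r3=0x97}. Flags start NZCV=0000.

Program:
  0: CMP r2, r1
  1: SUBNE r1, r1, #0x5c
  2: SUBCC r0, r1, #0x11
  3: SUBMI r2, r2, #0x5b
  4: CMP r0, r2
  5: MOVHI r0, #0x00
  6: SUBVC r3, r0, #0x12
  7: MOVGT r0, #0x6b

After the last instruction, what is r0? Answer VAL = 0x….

0: ✓ CMP  NZCV=0000
1: ✓ SUBNE  r1←0x49
2: ✓ SUBCC  r0←0x38
3: · SUBMI
4: ✓ CMP  NZCV=0010
5: ✓ MOVHI  r0←0x00
6: ✓ SUBVC  r3←0xee
7: ✓ MOVGT  r0←0x6b

VAL = 0x6b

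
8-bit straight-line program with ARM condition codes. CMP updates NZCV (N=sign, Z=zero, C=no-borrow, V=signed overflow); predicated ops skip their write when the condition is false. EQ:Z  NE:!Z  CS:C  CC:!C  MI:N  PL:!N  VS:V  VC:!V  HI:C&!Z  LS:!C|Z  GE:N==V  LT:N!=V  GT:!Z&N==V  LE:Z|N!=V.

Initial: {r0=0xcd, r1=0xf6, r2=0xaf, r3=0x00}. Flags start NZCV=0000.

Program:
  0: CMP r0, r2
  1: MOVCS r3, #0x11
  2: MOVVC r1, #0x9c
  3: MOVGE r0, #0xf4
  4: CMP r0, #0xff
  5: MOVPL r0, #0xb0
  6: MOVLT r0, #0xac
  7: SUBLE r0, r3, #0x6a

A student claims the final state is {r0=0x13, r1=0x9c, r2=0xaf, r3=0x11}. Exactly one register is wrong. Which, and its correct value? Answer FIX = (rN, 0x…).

[0] flags=0010 → (cmp)
[1] flags=0010 CS?T → r3=0x11
[2] flags=0010 VC?T → r1=0x9c
[3] flags=0010 GE?T → r0=0xf4
[4] flags=1000 → (cmp)
[5] flags=1000 PL?F → skip
[6] flags=1000 LT?T → r0=0xac
[7] flags=1000 LE?T → r0=0xa7

FIX = (r0, 0xa7)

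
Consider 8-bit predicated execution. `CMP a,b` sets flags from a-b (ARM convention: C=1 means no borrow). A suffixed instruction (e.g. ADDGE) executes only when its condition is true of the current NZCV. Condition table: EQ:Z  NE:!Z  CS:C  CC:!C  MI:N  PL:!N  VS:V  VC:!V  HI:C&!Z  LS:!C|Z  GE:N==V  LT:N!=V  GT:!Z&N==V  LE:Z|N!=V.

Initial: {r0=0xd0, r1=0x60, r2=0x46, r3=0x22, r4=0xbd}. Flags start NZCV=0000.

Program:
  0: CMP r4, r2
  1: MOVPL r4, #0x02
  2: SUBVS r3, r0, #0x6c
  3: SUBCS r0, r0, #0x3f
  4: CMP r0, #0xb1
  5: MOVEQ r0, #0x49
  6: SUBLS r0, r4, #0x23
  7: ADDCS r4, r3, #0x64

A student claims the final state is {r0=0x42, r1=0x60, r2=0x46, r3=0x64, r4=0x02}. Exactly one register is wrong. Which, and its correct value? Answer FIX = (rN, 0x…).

0: ✓ CMP  NZCV=0011
1: ✓ MOVPL  r4←0x02
2: ✓ SUBVS  r3←0x64
3: ✓ SUBCS  r0←0x91
4: ✓ CMP  NZCV=1000
5: · MOVEQ
6: ✓ SUBLS  r0←0xdf
7: · ADDCS

FIX = (r0, 0xdf)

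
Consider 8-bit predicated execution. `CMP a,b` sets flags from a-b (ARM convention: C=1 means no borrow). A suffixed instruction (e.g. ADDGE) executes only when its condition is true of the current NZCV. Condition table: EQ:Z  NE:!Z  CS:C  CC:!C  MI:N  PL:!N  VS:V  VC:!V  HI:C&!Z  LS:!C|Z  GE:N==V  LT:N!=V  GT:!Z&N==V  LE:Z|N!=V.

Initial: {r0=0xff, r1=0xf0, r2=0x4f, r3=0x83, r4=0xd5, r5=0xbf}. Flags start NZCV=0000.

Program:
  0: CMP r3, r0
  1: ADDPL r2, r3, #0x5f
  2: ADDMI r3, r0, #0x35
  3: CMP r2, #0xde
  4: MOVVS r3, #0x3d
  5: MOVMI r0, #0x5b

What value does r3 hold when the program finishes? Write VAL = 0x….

[0] flags=1000 → (cmp)
[1] flags=1000 PL?F → skip
[2] flags=1000 MI?T → r3=0x34
[3] flags=0000 → (cmp)
[4] flags=0000 VS?F → skip
[5] flags=0000 MI?F → skip

VAL = 0x34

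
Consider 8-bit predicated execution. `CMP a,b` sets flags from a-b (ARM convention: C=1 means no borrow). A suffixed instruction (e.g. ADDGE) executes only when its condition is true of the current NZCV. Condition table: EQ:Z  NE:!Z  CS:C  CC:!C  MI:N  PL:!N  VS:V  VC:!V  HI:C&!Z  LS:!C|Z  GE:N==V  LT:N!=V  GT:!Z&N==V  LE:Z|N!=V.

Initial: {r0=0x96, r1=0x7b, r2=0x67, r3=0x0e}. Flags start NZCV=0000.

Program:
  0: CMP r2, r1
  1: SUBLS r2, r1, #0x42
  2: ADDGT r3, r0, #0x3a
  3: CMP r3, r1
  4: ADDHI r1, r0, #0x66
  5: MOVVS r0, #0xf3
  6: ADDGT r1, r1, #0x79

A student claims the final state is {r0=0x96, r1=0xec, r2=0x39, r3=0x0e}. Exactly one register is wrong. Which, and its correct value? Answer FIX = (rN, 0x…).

FIX = (r1, 0x7b)

[0] flags=1000 → (cmp)
[1] flags=1000 LS?T → r2=0x39
[2] flags=1000 GT?F → skip
[3] flags=1000 → (cmp)
[4] flags=1000 HI?F → skip
[5] flags=1000 VS?F → skip
[6] flags=1000 GT?F → skip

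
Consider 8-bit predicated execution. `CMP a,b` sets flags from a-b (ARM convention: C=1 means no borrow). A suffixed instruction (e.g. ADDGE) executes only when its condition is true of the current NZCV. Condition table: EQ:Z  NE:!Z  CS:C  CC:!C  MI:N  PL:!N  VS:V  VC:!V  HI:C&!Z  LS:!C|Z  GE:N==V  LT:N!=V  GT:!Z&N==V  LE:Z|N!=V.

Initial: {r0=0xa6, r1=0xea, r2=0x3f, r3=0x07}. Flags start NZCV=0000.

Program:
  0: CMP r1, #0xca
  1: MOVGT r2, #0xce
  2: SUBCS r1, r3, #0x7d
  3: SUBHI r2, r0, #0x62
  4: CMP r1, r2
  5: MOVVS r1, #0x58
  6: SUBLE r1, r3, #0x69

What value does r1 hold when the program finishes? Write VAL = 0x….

VAL = 0x9e

0: ✓ CMP  NZCV=0010
1: ✓ MOVGT  r2←0xce
2: ✓ SUBCS  r1←0x8a
3: ✓ SUBHI  r2←0x44
4: ✓ CMP  NZCV=0011
5: ✓ MOVVS  r1←0x58
6: ✓ SUBLE  r1←0x9e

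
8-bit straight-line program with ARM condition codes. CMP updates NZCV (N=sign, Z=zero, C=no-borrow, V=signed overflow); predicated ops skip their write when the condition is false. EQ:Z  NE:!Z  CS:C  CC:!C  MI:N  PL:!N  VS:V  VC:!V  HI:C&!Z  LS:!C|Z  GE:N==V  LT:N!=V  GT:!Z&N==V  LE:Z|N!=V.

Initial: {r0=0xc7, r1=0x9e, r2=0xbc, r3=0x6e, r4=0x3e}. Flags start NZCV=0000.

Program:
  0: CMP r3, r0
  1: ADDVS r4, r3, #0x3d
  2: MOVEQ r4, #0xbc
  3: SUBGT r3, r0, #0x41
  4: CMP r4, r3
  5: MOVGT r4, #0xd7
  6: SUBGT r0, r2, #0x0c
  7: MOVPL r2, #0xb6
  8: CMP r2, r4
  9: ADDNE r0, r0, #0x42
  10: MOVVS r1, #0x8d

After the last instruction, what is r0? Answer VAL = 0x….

VAL = 0xf2

[0] flags=1001 → (cmp)
[1] flags=1001 VS?T → r4=0xab
[2] flags=1001 EQ?F → skip
[3] flags=1001 GT?T → r3=0x86
[4] flags=0010 → (cmp)
[5] flags=0010 GT?T → r4=0xd7
[6] flags=0010 GT?T → r0=0xb0
[7] flags=0010 PL?T → r2=0xb6
[8] flags=1000 → (cmp)
[9] flags=1000 NE?T → r0=0xf2
[10] flags=1000 VS?F → skip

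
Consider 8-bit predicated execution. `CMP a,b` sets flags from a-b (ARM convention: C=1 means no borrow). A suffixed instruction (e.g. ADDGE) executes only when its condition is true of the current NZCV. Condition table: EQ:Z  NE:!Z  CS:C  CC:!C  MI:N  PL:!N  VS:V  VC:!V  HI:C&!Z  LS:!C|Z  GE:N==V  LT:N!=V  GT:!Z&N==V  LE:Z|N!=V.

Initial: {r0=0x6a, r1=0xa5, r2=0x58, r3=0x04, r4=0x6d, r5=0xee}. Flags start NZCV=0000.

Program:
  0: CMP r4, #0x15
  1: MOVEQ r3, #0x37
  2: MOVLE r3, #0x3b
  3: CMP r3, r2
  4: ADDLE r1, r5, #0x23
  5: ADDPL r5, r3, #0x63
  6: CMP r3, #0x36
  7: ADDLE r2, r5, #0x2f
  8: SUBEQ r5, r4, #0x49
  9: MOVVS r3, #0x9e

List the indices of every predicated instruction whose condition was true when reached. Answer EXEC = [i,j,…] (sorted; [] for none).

[0] flags=0010 → (cmp)
[1] flags=0010 EQ?F → skip
[2] flags=0010 LE?F → skip
[3] flags=1000 → (cmp)
[4] flags=1000 LE?T → r1=0x11
[5] flags=1000 PL?F → skip
[6] flags=1000 → (cmp)
[7] flags=1000 LE?T → r2=0x1d
[8] flags=1000 EQ?F → skip
[9] flags=1000 VS?F → skip

EXEC = [4,7]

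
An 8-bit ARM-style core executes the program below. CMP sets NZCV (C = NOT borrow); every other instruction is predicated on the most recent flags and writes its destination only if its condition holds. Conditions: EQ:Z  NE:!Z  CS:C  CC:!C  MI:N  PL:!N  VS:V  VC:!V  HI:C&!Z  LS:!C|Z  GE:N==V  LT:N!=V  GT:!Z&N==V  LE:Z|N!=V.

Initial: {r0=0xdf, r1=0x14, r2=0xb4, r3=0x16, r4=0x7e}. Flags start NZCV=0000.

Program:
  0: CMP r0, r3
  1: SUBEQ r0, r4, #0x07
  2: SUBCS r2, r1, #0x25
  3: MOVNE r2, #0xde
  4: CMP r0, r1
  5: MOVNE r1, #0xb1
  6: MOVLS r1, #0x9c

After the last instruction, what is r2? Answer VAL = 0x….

VAL = 0xde

[0] flags=1010 → (cmp)
[1] flags=1010 EQ?F → skip
[2] flags=1010 CS?T → r2=0xef
[3] flags=1010 NE?T → r2=0xde
[4] flags=1010 → (cmp)
[5] flags=1010 NE?T → r1=0xb1
[6] flags=1010 LS?F → skip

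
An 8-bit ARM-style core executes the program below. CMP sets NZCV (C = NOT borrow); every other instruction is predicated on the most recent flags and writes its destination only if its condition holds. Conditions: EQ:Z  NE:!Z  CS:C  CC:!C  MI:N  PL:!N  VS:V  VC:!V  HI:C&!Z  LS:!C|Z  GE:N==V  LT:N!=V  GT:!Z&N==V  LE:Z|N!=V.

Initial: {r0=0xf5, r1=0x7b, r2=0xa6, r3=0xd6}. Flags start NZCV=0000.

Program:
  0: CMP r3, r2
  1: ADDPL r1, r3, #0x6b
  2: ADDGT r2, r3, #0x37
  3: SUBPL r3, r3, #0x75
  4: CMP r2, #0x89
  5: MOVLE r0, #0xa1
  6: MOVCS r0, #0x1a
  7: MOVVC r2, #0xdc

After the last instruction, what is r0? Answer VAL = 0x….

VAL = 0xf5

[0] flags=0010 → (cmp)
[1] flags=0010 PL?T → r1=0x41
[2] flags=0010 GT?T → r2=0x0d
[3] flags=0010 PL?T → r3=0x61
[4] flags=1001 → (cmp)
[5] flags=1001 LE?F → skip
[6] flags=1001 CS?F → skip
[7] flags=1001 VC?F → skip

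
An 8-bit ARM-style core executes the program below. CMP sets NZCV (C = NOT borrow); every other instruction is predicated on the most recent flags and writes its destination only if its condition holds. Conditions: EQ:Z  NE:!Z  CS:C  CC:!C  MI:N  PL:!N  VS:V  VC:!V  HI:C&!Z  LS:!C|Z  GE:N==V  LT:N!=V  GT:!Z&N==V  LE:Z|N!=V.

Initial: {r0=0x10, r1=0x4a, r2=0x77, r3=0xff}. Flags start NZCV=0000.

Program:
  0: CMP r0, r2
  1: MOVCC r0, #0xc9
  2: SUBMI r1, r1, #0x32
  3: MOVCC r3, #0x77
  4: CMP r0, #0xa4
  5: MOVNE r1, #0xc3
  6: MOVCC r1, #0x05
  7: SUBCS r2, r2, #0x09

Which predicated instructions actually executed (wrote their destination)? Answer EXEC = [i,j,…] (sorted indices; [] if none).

[0] flags=1000 → (cmp)
[1] flags=1000 CC?T → r0=0xc9
[2] flags=1000 MI?T → r1=0x18
[3] flags=1000 CC?T → r3=0x77
[4] flags=0010 → (cmp)
[5] flags=0010 NE?T → r1=0xc3
[6] flags=0010 CC?F → skip
[7] flags=0010 CS?T → r2=0x6e

EXEC = [1,2,3,5,7]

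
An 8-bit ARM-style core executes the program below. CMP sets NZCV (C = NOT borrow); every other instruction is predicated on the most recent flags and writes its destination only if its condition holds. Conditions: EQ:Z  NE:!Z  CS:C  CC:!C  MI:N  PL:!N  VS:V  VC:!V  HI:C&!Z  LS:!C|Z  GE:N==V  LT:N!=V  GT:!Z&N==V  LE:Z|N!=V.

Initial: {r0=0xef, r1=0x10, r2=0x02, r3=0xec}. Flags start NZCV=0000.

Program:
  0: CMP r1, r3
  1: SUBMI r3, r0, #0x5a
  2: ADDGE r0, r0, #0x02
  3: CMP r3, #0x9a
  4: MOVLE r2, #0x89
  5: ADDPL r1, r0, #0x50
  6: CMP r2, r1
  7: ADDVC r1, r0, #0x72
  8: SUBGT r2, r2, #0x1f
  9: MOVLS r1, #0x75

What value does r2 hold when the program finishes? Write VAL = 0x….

[0] flags=0000 → (cmp)
[1] flags=0000 MI?F → skip
[2] flags=0000 GE?T → r0=0xf1
[3] flags=0010 → (cmp)
[4] flags=0010 LE?F → skip
[5] flags=0010 PL?T → r1=0x41
[6] flags=1000 → (cmp)
[7] flags=1000 VC?T → r1=0x63
[8] flags=1000 GT?F → skip
[9] flags=1000 LS?T → r1=0x75

VAL = 0x02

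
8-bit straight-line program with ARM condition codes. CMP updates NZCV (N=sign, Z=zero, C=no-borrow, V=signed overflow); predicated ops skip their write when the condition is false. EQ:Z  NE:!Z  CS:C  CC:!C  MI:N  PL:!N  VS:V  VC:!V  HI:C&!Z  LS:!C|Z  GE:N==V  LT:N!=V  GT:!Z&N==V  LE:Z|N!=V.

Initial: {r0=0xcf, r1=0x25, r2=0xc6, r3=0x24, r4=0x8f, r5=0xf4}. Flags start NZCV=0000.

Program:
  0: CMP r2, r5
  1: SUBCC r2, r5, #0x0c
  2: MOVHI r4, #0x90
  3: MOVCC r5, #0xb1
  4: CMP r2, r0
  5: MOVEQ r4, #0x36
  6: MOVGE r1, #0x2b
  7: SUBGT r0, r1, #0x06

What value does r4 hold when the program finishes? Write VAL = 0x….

VAL = 0x8f

[0] flags=1000 → (cmp)
[1] flags=1000 CC?T → r2=0xe8
[2] flags=1000 HI?F → skip
[3] flags=1000 CC?T → r5=0xb1
[4] flags=0010 → (cmp)
[5] flags=0010 EQ?F → skip
[6] flags=0010 GE?T → r1=0x2b
[7] flags=0010 GT?T → r0=0x25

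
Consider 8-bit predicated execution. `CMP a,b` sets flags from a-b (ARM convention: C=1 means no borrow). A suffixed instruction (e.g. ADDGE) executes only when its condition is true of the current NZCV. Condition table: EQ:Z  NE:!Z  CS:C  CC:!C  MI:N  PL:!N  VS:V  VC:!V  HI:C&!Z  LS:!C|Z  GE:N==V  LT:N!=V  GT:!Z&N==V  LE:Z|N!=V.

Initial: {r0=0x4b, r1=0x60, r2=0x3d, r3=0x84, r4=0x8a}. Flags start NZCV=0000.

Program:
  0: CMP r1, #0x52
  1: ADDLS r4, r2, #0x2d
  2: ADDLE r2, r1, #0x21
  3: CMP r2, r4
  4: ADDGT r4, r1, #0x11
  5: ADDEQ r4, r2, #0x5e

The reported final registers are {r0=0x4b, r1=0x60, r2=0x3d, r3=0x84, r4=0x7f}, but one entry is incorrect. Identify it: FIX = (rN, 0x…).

0: ✓ CMP  NZCV=0010
1: · ADDLS
2: · ADDLE
3: ✓ CMP  NZCV=1001
4: ✓ ADDGT  r4←0x71
5: · ADDEQ

FIX = (r4, 0x71)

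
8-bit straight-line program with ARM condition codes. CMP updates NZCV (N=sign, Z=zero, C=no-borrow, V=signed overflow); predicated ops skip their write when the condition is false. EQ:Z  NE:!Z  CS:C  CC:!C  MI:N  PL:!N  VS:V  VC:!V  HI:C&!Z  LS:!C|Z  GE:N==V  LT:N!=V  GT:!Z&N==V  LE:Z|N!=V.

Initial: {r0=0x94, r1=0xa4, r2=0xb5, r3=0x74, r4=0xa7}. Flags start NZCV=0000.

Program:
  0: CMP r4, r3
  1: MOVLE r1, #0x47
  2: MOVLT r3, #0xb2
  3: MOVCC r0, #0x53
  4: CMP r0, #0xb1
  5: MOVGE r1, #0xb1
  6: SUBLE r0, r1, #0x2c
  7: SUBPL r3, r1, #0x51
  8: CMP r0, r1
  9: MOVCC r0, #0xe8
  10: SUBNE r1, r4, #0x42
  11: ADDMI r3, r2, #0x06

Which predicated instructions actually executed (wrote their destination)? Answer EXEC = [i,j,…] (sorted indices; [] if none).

0: ✓ CMP  NZCV=0011
1: ✓ MOVLE  r1←0x47
2: ✓ MOVLT  r3←0xb2
3: · MOVCC
4: ✓ CMP  NZCV=1000
5: · MOVGE
6: ✓ SUBLE  r0←0x1b
7: · SUBPL
8: ✓ CMP  NZCV=1000
9: ✓ MOVCC  r0←0xe8
10: ✓ SUBNE  r1←0x65
11: ✓ ADDMI  r3←0xbb

EXEC = [1,2,6,9,10,11]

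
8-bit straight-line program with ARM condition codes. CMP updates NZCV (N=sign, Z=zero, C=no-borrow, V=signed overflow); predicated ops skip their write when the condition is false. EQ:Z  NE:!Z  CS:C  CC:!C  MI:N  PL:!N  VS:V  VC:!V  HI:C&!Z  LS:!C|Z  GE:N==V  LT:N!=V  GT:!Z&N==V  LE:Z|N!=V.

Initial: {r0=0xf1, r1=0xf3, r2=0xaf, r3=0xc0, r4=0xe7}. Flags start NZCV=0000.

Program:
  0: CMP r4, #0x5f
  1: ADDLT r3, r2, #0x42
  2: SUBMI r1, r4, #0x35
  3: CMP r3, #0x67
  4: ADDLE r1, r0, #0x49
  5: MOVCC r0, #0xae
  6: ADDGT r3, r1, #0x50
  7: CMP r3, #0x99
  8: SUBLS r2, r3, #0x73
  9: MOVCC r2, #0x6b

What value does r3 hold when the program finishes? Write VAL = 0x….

VAL = 0xf1

[0] flags=1010 → (cmp)
[1] flags=1010 LT?T → r3=0xf1
[2] flags=1010 MI?T → r1=0xb2
[3] flags=1010 → (cmp)
[4] flags=1010 LE?T → r1=0x3a
[5] flags=1010 CC?F → skip
[6] flags=1010 GT?F → skip
[7] flags=0010 → (cmp)
[8] flags=0010 LS?F → skip
[9] flags=0010 CC?F → skip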